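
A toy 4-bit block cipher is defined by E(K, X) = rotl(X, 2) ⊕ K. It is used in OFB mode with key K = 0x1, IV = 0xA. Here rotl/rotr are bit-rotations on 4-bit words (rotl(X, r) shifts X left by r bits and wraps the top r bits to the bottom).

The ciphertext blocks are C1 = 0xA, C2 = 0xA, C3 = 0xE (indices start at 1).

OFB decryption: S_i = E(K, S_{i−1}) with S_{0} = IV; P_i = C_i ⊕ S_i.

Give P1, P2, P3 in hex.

P1 = 0x1, P2 = 0x5, P3 = 0x0

P1: S = E(K, 0xA) = 0xB; 0xA ⊕ 0xB = 0x1.
P2: S = E(K, 0xB) = 0xF; 0xA ⊕ 0xF = 0x5.
P3: S = E(K, 0xF) = 0xE; 0xE ⊕ 0xE = 0x0.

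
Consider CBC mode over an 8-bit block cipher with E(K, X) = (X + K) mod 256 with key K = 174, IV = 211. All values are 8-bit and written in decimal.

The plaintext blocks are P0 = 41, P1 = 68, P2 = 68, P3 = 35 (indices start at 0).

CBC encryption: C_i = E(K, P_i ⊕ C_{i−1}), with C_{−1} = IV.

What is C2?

C0: P0 ⊕ 211 = 250; E(K, 250) = 168.
C1: P1 ⊕ 168 = 236; E(K, 236) = 154.
C2: P2 ⊕ 154 = 222; E(K, 222) = 140.

C2 = 140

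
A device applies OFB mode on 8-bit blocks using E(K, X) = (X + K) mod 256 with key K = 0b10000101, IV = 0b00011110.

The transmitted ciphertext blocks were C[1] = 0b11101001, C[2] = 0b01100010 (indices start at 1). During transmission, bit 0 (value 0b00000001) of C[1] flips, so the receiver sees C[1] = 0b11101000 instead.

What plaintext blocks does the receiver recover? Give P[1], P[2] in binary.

P[1] = 0b01001011, P[2] = 0b01001010

OFB decryption: S_i = E(K, S_{i−1}) with S_{0} = IV; P_i = C_i ⊕ S_i.
Only C[1] changed, to 0b11101000. In OFB, a change in C_i flips the same bit in P_i only; the keystream is unaffected. Decrypting the received ciphertext:
P[1]: S = E(K, 0b00011110) = 0b10100011; 0b11101000 ⊕ 0b10100011 = 0b01001011.
P[2]: S = E(K, 0b10100011) = 0b00101000; 0b01100010 ⊕ 0b00101000 = 0b01001010.
Blocks that differ from the original plaintext: P[1].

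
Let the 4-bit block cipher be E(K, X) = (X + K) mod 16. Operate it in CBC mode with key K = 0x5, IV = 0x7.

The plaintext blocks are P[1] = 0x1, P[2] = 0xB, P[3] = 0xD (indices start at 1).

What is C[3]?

C[3] = 0xD

CBC encryption: C_i = E(K, P_i ⊕ C_{i−1}), with C_{0} = IV.
C[1]: P[1] ⊕ 0x7 = 0x6; E(K, 0x6) = 0xB.
C[2]: P[2] ⊕ 0xB = 0x0; E(K, 0x0) = 0x5.
C[3]: P[3] ⊕ 0x5 = 0x8; E(K, 0x8) = 0xD.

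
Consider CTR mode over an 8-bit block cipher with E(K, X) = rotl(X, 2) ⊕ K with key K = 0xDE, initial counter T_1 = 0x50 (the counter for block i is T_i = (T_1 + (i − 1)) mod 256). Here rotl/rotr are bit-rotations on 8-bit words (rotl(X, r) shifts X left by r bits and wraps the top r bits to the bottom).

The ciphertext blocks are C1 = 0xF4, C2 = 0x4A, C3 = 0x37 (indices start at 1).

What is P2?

CTR decryption: S_i = E(K, T_i) where T_i is the counter for block i; P_i = C_i ⊕ S_i.
P2: T = 0x51, S = E(K, T) = 0x9B; 0x4A ⊕ 0x9B = 0xD1.

P2 = 0xD1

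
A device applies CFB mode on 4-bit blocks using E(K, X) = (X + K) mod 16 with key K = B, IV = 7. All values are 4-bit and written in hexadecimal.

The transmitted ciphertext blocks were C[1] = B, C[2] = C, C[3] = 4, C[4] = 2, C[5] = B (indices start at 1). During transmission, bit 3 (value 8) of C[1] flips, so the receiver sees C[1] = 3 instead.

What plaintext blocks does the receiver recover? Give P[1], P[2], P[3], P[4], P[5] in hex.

CFB decryption: P_i = C_i ⊕ E(K, C_{i−1}), with C_{0} = IV.
Only C[1] changed, to 3. In CFB, a change in C_i flips the same bit in P_i and garbles P_{i+1}. Decrypting the received ciphertext:
P[1]: E(K, 7) = 2; 3 ⊕ 2 = 1.
P[2]: E(K, 3) = E; C ⊕ E = 2.
P[3]: E(K, C) = 7; 4 ⊕ 7 = 3.
P[4]: E(K, 4) = F; 2 ⊕ F = D.
P[5]: E(K, 2) = D; B ⊕ D = 6.
Blocks that differ from the original plaintext: P[1], P[2].

P[1] = 1, P[2] = 2, P[3] = 3, P[4] = D, P[5] = 6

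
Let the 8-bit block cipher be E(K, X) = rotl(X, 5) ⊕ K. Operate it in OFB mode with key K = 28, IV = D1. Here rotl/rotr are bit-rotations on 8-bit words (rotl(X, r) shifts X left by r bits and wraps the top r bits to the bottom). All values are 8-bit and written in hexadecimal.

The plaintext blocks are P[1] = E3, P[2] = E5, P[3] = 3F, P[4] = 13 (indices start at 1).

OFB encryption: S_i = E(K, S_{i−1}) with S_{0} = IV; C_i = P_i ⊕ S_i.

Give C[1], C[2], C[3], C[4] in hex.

C[1]: S = E(K, D1) = 12; E3 ⊕ 12 = F1.
C[2]: S = E(K, 12) = 6A; E5 ⊕ 6A = 8F.
C[3]: S = E(K, 6A) = 65; 3F ⊕ 65 = 5A.
C[4]: S = E(K, 65) = 84; 13 ⊕ 84 = 97.

C[1] = F1, C[2] = 8F, C[3] = 5A, C[4] = 97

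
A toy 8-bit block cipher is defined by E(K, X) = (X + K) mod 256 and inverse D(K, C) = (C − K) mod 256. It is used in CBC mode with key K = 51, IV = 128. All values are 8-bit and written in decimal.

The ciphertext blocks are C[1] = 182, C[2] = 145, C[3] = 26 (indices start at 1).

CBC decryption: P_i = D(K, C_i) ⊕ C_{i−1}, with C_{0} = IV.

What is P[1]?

P[1]: D(K, 182) = 131; 131 ⊕ 128 = 3.

P[1] = 3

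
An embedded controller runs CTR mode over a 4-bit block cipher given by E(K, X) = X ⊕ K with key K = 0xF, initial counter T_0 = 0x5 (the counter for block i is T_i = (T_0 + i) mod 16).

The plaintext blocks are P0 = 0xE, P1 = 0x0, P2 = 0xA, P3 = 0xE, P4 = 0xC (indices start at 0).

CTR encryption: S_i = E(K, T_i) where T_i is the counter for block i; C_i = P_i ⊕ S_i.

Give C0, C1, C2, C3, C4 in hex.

C0: T = 0x5, S = E(K, T) = 0xA; 0xE ⊕ 0xA = 0x4.
C1: T = 0x6, S = E(K, T) = 0x9; 0x0 ⊕ 0x9 = 0x9.
C2: T = 0x7, S = E(K, T) = 0x8; 0xA ⊕ 0x8 = 0x2.
C3: T = 0x8, S = E(K, T) = 0x7; 0xE ⊕ 0x7 = 0x9.
C4: T = 0x9, S = E(K, T) = 0x6; 0xC ⊕ 0x6 = 0xA.

C0 = 0x4, C1 = 0x9, C2 = 0x2, C3 = 0x9, C4 = 0xA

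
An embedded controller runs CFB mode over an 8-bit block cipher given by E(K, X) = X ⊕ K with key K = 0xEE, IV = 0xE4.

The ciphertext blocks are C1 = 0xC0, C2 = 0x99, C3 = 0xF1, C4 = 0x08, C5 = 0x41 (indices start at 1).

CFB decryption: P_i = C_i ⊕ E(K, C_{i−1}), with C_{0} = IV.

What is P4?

P4 = 0x17

P4: E(K, 0xF1) = 0x1F; 0x08 ⊕ 0x1F = 0x17.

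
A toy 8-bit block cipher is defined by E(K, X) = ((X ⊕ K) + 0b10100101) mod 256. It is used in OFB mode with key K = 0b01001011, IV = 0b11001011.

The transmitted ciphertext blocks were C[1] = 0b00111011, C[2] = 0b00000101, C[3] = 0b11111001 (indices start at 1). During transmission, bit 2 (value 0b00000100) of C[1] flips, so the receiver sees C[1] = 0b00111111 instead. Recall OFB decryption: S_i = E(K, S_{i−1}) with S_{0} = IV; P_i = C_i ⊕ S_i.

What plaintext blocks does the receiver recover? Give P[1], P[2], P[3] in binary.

P[1] = 0b00011010, P[2] = 0b00010110, P[3] = 0b00000100

Only C[1] changed, to 0b00111111. In OFB, a change in C_i flips the same bit in P_i only; the keystream is unaffected. Decrypting the received ciphertext:
P[1]: S = E(K, 0b11001011) = 0b00100101; 0b00111111 ⊕ 0b00100101 = 0b00011010.
P[2]: S = E(K, 0b00100101) = 0b00010011; 0b00000101 ⊕ 0b00010011 = 0b00010110.
P[3]: S = E(K, 0b00010011) = 0b11111101; 0b11111001 ⊕ 0b11111101 = 0b00000100.
Blocks that differ from the original plaintext: P[1].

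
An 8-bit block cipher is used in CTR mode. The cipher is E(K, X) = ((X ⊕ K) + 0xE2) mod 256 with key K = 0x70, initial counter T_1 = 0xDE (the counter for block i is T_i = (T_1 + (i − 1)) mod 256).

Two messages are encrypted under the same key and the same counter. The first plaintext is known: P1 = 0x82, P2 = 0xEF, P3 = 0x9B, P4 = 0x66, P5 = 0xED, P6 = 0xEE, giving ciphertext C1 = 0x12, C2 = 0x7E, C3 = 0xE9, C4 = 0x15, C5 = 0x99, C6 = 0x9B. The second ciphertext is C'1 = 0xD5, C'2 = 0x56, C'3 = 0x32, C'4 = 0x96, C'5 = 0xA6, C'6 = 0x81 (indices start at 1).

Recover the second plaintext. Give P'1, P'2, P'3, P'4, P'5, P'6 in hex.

In CTR with a reused counter, both messages share the same keystream S_i, so C_i ⊕ C'_i = P_i ⊕ P'_i and thus P'_i = P_i ⊕ C_i ⊕ C'_i.
P'1: 0x82 ⊕ 0x12 ⊕ 0xD5 = 0x45.
P'2: 0xEF ⊕ 0x7E ⊕ 0x56 = 0xC7.
P'3: 0x9B ⊕ 0xE9 ⊕ 0x32 = 0x40.
P'4: 0x66 ⊕ 0x15 ⊕ 0x96 = 0xE5.
P'5: 0xED ⊕ 0x99 ⊕ 0xA6 = 0xD2.
P'6: 0xEE ⊕ 0x9B ⊕ 0x81 = 0xF4.

P'1 = 0x45, P'2 = 0xC7, P'3 = 0x40, P'4 = 0xE5, P'5 = 0xD2, P'6 = 0xF4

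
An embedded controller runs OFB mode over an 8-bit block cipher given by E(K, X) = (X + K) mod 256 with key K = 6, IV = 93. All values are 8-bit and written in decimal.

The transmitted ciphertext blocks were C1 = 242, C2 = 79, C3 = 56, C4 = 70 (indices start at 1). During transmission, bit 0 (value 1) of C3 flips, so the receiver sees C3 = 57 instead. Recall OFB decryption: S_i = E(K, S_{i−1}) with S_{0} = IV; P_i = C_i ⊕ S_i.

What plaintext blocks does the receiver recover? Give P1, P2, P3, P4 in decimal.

P1 = 145, P2 = 38, P3 = 86, P4 = 51

Only C3 changed, to 57. In OFB, a change in C_i flips the same bit in P_i only; the keystream is unaffected. Decrypting the received ciphertext:
P1: S = E(K, 93) = 99; 242 ⊕ 99 = 145.
P2: S = E(K, 99) = 105; 79 ⊕ 105 = 38.
P3: S = E(K, 105) = 111; 57 ⊕ 111 = 86.
P4: S = E(K, 111) = 117; 70 ⊕ 117 = 51.
Blocks that differ from the original plaintext: P3.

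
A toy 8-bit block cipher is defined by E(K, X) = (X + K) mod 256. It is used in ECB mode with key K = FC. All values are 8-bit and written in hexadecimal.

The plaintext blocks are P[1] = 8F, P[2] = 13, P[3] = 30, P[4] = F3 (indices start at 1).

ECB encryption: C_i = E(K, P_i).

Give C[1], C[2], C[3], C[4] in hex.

C[1]: E(K, 8F) = 8B.
C[2]: E(K, 13) = 0F.
C[3]: E(K, 30) = 2C.
C[4]: E(K, F3) = EF.

C[1] = 8B, C[2] = 0F, C[3] = 2C, C[4] = EF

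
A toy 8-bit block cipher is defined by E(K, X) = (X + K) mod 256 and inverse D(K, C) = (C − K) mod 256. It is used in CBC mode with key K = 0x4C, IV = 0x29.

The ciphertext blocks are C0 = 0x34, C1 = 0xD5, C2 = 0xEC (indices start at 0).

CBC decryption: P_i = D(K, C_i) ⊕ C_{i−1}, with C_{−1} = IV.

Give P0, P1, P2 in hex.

P0: D(K, 0x34) = 0xE8; 0xE8 ⊕ 0x29 = 0xC1.
P1: D(K, 0xD5) = 0x89; 0x89 ⊕ 0x34 = 0xBD.
P2: D(K, 0xEC) = 0xA0; 0xA0 ⊕ 0xD5 = 0x75.

P0 = 0xC1, P1 = 0xBD, P2 = 0x75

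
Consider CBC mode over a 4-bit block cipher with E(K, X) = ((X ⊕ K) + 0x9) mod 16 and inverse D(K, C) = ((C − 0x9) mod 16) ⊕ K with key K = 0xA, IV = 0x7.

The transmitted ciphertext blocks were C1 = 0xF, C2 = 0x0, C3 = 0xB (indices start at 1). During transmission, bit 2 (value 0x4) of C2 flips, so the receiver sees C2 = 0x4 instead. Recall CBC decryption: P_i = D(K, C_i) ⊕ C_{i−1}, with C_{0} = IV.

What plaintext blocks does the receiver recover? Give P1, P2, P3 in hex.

Only C2 changed, to 0x4. In CBC, a change in C_i garbles P_i and flips the same bit in P_{i+1}. Decrypting the received ciphertext:
P1: D(K, 0xF) = 0xC; 0xC ⊕ 0x7 = 0xB.
P2: D(K, 0x4) = 0x1; 0x1 ⊕ 0xF = 0xE.
P3: D(K, 0xB) = 0x8; 0x8 ⊕ 0x4 = 0xC.
Blocks that differ from the original plaintext: P2, P3.

P1 = 0xB, P2 = 0xE, P3 = 0xC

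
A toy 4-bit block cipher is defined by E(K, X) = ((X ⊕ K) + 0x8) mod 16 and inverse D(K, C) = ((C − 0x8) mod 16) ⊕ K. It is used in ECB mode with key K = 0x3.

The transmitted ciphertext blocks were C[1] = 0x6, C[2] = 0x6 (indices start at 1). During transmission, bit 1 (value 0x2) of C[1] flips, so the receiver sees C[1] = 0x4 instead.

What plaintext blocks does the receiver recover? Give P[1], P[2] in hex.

ECB decryption: P_i = D(K, C_i).
Only C[1] changed, to 0x4. In ECB, a change in C_i affects only P_i. Decrypting the received ciphertext:
P[1]: D(K, 0x4) = 0xF.
P[2]: D(K, 0x6) = 0xD.
Blocks that differ from the original plaintext: P[1].

P[1] = 0xF, P[2] = 0xD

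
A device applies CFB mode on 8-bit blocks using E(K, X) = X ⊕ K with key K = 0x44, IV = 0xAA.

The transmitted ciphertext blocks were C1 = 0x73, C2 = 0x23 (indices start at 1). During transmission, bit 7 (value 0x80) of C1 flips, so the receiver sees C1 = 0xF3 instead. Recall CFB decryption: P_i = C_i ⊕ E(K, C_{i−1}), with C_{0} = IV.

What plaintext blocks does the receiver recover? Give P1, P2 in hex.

P1 = 0x1D, P2 = 0x94

Only C1 changed, to 0xF3. In CFB, a change in C_i flips the same bit in P_i and garbles P_{i+1}. Decrypting the received ciphertext:
P1: E(K, 0xAA) = 0xEE; 0xF3 ⊕ 0xEE = 0x1D.
P2: E(K, 0xF3) = 0xB7; 0x23 ⊕ 0xB7 = 0x94.
Blocks that differ from the original plaintext: P1, P2.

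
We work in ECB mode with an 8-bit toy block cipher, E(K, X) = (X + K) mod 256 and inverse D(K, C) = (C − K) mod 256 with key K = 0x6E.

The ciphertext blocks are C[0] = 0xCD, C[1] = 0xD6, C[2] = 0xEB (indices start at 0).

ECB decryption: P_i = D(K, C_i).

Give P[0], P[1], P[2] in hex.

P[0]: D(K, 0xCD) = 0x5F.
P[1]: D(K, 0xD6) = 0x68.
P[2]: D(K, 0xEB) = 0x7D.

P[0] = 0x5F, P[1] = 0x68, P[2] = 0x7D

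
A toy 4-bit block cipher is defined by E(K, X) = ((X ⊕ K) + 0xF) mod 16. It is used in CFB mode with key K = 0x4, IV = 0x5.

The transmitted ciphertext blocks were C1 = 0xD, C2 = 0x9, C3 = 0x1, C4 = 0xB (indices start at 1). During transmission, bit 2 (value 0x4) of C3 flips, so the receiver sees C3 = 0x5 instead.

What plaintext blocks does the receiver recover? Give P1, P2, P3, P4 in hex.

CFB decryption: P_i = C_i ⊕ E(K, C_{i−1}), with C_{0} = IV.
Only C3 changed, to 0x5. In CFB, a change in C_i flips the same bit in P_i and garbles P_{i+1}. Decrypting the received ciphertext:
P1: E(K, 0x5) = 0x0; 0xD ⊕ 0x0 = 0xD.
P2: E(K, 0xD) = 0x8; 0x9 ⊕ 0x8 = 0x1.
P3: E(K, 0x9) = 0xC; 0x5 ⊕ 0xC = 0x9.
P4: E(K, 0x5) = 0x0; 0xB ⊕ 0x0 = 0xB.
Blocks that differ from the original plaintext: P3, P4.

P1 = 0xD, P2 = 0x1, P3 = 0x9, P4 = 0xB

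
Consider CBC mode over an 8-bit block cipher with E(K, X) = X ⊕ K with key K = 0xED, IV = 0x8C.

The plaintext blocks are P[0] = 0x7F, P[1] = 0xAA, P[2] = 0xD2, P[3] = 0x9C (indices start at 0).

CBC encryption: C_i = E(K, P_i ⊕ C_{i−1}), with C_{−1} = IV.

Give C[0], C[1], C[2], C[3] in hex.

C[0]: P[0] ⊕ 0x8C = 0xF3; E(K, 0xF3) = 0x1E.
C[1]: P[1] ⊕ 0x1E = 0xB4; E(K, 0xB4) = 0x59.
C[2]: P[2] ⊕ 0x59 = 0x8B; E(K, 0x8B) = 0x66.
C[3]: P[3] ⊕ 0x66 = 0xFA; E(K, 0xFA) = 0x17.

C[0] = 0x1E, C[1] = 0x59, C[2] = 0x66, C[3] = 0x17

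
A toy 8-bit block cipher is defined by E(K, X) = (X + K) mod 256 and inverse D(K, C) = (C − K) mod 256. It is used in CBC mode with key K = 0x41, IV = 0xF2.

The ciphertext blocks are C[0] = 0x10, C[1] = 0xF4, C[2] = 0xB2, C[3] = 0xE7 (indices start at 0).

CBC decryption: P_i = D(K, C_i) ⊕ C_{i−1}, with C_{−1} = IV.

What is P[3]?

P[3] = 0x14

P[3]: D(K, 0xE7) = 0xA6; 0xA6 ⊕ 0xB2 = 0x14.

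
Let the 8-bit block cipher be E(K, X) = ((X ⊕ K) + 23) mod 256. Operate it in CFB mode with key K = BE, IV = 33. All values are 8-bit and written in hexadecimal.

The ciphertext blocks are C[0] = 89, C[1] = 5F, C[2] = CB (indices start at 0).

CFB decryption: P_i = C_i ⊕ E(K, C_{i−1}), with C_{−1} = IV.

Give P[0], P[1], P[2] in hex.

P[0]: E(K, 33) = B0; 89 ⊕ B0 = 39.
P[1]: E(K, 89) = 5A; 5F ⊕ 5A = 05.
P[2]: E(K, 5F) = 04; CB ⊕ 04 = CF.

P[0] = 39, P[1] = 05, P[2] = CF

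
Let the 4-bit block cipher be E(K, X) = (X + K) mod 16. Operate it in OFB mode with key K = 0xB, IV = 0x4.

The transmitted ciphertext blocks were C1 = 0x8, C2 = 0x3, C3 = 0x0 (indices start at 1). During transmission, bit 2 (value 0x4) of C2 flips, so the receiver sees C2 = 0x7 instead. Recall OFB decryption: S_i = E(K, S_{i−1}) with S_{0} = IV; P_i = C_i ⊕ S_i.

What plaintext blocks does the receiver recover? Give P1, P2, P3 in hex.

Only C2 changed, to 0x7. In OFB, a change in C_i flips the same bit in P_i only; the keystream is unaffected. Decrypting the received ciphertext:
P1: S = E(K, 0x4) = 0xF; 0x8 ⊕ 0xF = 0x7.
P2: S = E(K, 0xF) = 0xA; 0x7 ⊕ 0xA = 0xD.
P3: S = E(K, 0xA) = 0x5; 0x0 ⊕ 0x5 = 0x5.
Blocks that differ from the original plaintext: P2.

P1 = 0x7, P2 = 0xD, P3 = 0x5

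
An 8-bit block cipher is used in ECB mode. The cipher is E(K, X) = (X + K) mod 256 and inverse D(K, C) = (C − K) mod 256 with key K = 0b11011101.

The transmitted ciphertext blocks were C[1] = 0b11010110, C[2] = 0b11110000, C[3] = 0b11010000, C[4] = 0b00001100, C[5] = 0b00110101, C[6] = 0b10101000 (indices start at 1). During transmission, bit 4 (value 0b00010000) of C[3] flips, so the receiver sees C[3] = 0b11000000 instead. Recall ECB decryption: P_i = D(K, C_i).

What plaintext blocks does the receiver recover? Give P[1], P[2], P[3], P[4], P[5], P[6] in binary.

P[1] = 0b11111001, P[2] = 0b00010011, P[3] = 0b11100011, P[4] = 0b00101111, P[5] = 0b01011000, P[6] = 0b11001011

Only C[3] changed, to 0b11000000. In ECB, a change in C_i affects only P_i. Decrypting the received ciphertext:
P[1]: D(K, 0b11010110) = 0b11111001.
P[2]: D(K, 0b11110000) = 0b00010011.
P[3]: D(K, 0b11000000) = 0b11100011.
P[4]: D(K, 0b00001100) = 0b00101111.
P[5]: D(K, 0b00110101) = 0b01011000.
P[6]: D(K, 0b10101000) = 0b11001011.
Blocks that differ from the original plaintext: P[3].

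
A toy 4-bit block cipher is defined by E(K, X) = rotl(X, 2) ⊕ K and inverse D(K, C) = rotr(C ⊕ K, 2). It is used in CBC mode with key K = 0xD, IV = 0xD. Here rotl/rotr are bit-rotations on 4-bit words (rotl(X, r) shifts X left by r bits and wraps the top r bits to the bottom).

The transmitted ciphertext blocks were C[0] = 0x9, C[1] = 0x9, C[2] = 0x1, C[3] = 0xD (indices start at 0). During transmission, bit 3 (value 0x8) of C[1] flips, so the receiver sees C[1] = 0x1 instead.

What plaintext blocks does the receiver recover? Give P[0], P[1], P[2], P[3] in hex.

P[0] = 0xC, P[1] = 0xA, P[2] = 0x2, P[3] = 0x1

CBC decryption: P_i = D(K, C_i) ⊕ C_{i−1}, with C_{−1} = IV.
Only C[1] changed, to 0x1. In CBC, a change in C_i garbles P_i and flips the same bit in P_{i+1}. Decrypting the received ciphertext:
P[0]: D(K, 0x9) = 0x1; 0x1 ⊕ 0xD = 0xC.
P[1]: D(K, 0x1) = 0x3; 0x3 ⊕ 0x9 = 0xA.
P[2]: D(K, 0x1) = 0x3; 0x3 ⊕ 0x1 = 0x2.
P[3]: D(K, 0xD) = 0x0; 0x0 ⊕ 0x1 = 0x1.
Blocks that differ from the original plaintext: P[1], P[2].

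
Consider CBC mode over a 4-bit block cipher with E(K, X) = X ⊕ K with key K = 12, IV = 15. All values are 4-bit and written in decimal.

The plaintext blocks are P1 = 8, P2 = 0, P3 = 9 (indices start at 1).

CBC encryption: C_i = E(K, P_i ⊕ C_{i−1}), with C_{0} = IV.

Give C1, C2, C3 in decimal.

C1: P1 ⊕ 15 = 7; E(K, 7) = 11.
C2: P2 ⊕ 11 = 11; E(K, 11) = 7.
C3: P3 ⊕ 7 = 14; E(K, 14) = 2.

C1 = 11, C2 = 7, C3 = 2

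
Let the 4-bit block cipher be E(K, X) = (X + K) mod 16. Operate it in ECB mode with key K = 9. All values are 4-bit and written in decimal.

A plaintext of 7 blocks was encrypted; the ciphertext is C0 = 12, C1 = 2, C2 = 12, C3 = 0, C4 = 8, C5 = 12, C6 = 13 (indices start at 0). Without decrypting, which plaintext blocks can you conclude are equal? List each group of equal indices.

P0 = P2 = P5

ECB encrypts each block independently with the same key, so equal ciphertext blocks imply equal plaintext blocks.
C0 = C2 = C5 = 12, so P0 = P2 = P5.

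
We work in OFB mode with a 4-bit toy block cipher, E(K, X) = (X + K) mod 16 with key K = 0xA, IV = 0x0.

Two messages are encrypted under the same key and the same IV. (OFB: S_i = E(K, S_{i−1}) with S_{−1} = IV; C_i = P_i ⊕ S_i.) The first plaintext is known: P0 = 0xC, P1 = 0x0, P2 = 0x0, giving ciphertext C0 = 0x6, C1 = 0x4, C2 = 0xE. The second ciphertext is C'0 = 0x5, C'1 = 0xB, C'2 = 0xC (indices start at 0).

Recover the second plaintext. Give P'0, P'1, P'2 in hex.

P'0 = 0xF, P'1 = 0xF, P'2 = 0x2

In OFB with a reused IV, both messages share the same keystream S_i, so C_i ⊕ C'_i = P_i ⊕ P'_i and thus P'_i = P_i ⊕ C_i ⊕ C'_i.
P'0: 0xC ⊕ 0x6 ⊕ 0x5 = 0xF.
P'1: 0x0 ⊕ 0x4 ⊕ 0xB = 0xF.
P'2: 0x0 ⊕ 0xE ⊕ 0xC = 0x2.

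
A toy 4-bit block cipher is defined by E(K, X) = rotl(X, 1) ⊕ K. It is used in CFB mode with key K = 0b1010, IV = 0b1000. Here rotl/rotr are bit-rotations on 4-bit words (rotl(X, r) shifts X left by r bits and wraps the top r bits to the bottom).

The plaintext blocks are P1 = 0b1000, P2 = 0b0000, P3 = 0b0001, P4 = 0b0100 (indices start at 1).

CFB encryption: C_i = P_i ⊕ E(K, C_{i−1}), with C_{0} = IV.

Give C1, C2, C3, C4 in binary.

C1: E(K, 0b1000) = 0b1011; 0b1000 ⊕ 0b1011 = 0b0011.
C2: E(K, 0b0011) = 0b1100; 0b0000 ⊕ 0b1100 = 0b1100.
C3: E(K, 0b1100) = 0b0011; 0b0001 ⊕ 0b0011 = 0b0010.
C4: E(K, 0b0010) = 0b1110; 0b0100 ⊕ 0b1110 = 0b1010.

C1 = 0b0011, C2 = 0b1100, C3 = 0b0010, C4 = 0b1010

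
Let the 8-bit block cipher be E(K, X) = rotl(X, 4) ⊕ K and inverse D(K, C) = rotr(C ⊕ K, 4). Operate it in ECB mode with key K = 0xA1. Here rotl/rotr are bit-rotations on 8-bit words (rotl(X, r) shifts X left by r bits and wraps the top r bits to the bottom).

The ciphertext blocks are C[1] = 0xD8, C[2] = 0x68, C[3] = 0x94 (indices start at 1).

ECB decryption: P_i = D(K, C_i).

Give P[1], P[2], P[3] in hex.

P[1]: D(K, 0xD8) = 0x97.
P[2]: D(K, 0x68) = 0x9C.
P[3]: D(K, 0x94) = 0x53.

P[1] = 0x97, P[2] = 0x9C, P[3] = 0x53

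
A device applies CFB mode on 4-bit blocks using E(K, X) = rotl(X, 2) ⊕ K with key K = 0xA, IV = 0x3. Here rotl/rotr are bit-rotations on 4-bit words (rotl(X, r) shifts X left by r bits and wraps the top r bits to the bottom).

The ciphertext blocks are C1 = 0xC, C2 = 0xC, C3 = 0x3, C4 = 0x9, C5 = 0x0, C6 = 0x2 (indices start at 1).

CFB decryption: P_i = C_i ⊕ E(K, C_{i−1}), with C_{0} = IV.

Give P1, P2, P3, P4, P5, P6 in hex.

P1: E(K, 0x3) = 0x6; 0xC ⊕ 0x6 = 0xA.
P2: E(K, 0xC) = 0x9; 0xC ⊕ 0x9 = 0x5.
P3: E(K, 0xC) = 0x9; 0x3 ⊕ 0x9 = 0xA.
P4: E(K, 0x3) = 0x6; 0x9 ⊕ 0x6 = 0xF.
P5: E(K, 0x9) = 0xC; 0x0 ⊕ 0xC = 0xC.
P6: E(K, 0x0) = 0xA; 0x2 ⊕ 0xA = 0x8.

P1 = 0xA, P2 = 0x5, P3 = 0xA, P4 = 0xF, P5 = 0xC, P6 = 0x8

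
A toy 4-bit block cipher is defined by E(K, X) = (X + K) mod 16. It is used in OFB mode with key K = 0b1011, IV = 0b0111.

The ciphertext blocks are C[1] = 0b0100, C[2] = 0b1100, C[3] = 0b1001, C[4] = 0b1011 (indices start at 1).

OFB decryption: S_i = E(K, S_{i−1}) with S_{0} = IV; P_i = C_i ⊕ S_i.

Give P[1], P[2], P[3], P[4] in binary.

P[1] = 0b0110, P[2] = 0b0001, P[3] = 0b0001, P[4] = 0b1000

P[1]: S = E(K, 0b0111) = 0b0010; 0b0100 ⊕ 0b0010 = 0b0110.
P[2]: S = E(K, 0b0010) = 0b1101; 0b1100 ⊕ 0b1101 = 0b0001.
P[3]: S = E(K, 0b1101) = 0b1000; 0b1001 ⊕ 0b1000 = 0b0001.
P[4]: S = E(K, 0b1000) = 0b0011; 0b1011 ⊕ 0b0011 = 0b1000.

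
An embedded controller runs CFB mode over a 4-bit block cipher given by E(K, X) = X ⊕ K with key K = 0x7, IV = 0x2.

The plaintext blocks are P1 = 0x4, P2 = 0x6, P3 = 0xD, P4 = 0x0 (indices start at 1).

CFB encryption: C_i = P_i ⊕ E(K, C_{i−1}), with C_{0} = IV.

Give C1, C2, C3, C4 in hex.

C1: E(K, 0x2) = 0x5; 0x4 ⊕ 0x5 = 0x1.
C2: E(K, 0x1) = 0x6; 0x6 ⊕ 0x6 = 0x0.
C3: E(K, 0x0) = 0x7; 0xD ⊕ 0x7 = 0xA.
C4: E(K, 0xA) = 0xD; 0x0 ⊕ 0xD = 0xD.

C1 = 0x1, C2 = 0x0, C3 = 0xA, C4 = 0xD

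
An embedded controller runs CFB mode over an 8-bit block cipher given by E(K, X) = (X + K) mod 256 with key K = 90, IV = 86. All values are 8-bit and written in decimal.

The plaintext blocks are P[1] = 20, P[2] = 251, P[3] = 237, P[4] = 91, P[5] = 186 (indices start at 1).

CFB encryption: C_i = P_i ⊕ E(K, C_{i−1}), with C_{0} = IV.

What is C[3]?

C[1]: E(K, 86) = 176; 20 ⊕ 176 = 164.
C[2]: E(K, 164) = 254; 251 ⊕ 254 = 5.
C[3]: E(K, 5) = 95; 237 ⊕ 95 = 178.

C[3] = 178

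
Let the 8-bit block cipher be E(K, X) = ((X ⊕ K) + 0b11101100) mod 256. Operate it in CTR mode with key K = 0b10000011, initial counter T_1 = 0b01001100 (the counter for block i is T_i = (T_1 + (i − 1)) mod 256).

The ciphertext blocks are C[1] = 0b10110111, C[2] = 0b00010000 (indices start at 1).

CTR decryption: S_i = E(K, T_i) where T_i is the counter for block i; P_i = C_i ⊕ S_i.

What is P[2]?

P[2] = 0b10101010

P[2]: T = 0b01001101, S = E(K, T) = 0b10111010; 0b00010000 ⊕ 0b10111010 = 0b10101010.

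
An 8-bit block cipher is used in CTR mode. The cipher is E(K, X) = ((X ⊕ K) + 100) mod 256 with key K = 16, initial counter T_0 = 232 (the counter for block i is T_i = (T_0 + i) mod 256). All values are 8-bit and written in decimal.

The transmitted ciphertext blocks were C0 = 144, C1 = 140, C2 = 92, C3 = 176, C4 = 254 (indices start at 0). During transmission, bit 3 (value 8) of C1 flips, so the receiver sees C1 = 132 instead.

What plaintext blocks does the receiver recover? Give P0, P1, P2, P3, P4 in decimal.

CTR decryption: S_i = E(K, T_i) where T_i is the counter for block i; P_i = C_i ⊕ S_i.
Only C1 changed, to 132. In CTR, a change in C_i flips the same bit in P_i only; the keystream is unaffected. Decrypting the received ciphertext:
P0: T = 232, S = E(K, T) = 92; 144 ⊕ 92 = 204.
P1: T = 233, S = E(K, T) = 93; 132 ⊕ 93 = 217.
P2: T = 234, S = E(K, T) = 94; 92 ⊕ 94 = 2.
P3: T = 235, S = E(K, T) = 95; 176 ⊕ 95 = 239.
P4: T = 236, S = E(K, T) = 96; 254 ⊕ 96 = 158.
Blocks that differ from the original plaintext: P1.

P0 = 204, P1 = 217, P2 = 2, P3 = 239, P4 = 158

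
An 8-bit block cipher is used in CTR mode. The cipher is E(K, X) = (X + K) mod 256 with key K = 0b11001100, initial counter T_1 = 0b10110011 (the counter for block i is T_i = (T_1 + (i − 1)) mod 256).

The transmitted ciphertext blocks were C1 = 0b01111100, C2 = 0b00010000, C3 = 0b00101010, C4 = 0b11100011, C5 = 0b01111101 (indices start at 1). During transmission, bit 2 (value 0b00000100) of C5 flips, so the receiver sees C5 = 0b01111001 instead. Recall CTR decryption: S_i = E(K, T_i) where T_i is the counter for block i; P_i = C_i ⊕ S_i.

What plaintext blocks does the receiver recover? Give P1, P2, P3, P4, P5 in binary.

P1 = 0b00000011, P2 = 0b10010000, P3 = 0b10101011, P4 = 0b01100001, P5 = 0b11111010

Only C5 changed, to 0b01111001. In CTR, a change in C_i flips the same bit in P_i only; the keystream is unaffected. Decrypting the received ciphertext:
P1: T = 0b10110011, S = E(K, T) = 0b01111111; 0b01111100 ⊕ 0b01111111 = 0b00000011.
P2: T = 0b10110100, S = E(K, T) = 0b10000000; 0b00010000 ⊕ 0b10000000 = 0b10010000.
P3: T = 0b10110101, S = E(K, T) = 0b10000001; 0b00101010 ⊕ 0b10000001 = 0b10101011.
P4: T = 0b10110110, S = E(K, T) = 0b10000010; 0b11100011 ⊕ 0b10000010 = 0b01100001.
P5: T = 0b10110111, S = E(K, T) = 0b10000011; 0b01111001 ⊕ 0b10000011 = 0b11111010.
Blocks that differ from the original plaintext: P5.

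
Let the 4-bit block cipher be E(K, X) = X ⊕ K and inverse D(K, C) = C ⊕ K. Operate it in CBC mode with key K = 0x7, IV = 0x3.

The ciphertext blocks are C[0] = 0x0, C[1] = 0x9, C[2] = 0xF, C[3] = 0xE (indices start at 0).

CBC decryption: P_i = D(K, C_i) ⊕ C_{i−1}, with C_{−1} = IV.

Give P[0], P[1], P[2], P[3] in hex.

P[0] = 0x4, P[1] = 0xE, P[2] = 0x1, P[3] = 0x6

P[0]: D(K, 0x0) = 0x7; 0x7 ⊕ 0x3 = 0x4.
P[1]: D(K, 0x9) = 0xE; 0xE ⊕ 0x0 = 0xE.
P[2]: D(K, 0xF) = 0x8; 0x8 ⊕ 0x9 = 0x1.
P[3]: D(K, 0xE) = 0x9; 0x9 ⊕ 0xF = 0x6.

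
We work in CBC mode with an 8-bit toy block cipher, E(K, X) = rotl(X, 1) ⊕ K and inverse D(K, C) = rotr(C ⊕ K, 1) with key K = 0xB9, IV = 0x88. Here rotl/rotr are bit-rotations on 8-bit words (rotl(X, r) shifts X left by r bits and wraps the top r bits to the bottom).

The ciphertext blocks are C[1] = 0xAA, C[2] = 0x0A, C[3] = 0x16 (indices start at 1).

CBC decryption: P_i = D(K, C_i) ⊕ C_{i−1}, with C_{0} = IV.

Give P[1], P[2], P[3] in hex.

P[1]: D(K, 0xAA) = 0x89; 0x89 ⊕ 0x88 = 0x01.
P[2]: D(K, 0x0A) = 0xD9; 0xD9 ⊕ 0xAA = 0x73.
P[3]: D(K, 0x16) = 0xD7; 0xD7 ⊕ 0x0A = 0xDD.

P[1] = 0x01, P[2] = 0x73, P[3] = 0xDD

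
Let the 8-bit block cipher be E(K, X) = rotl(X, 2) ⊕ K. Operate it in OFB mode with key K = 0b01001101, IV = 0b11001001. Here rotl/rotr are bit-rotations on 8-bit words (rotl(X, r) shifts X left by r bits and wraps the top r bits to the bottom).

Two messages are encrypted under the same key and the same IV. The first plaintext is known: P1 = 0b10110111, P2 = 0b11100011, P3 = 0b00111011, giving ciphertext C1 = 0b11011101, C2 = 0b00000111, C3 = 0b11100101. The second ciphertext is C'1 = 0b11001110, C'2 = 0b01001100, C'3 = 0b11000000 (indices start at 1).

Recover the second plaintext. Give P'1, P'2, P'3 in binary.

In OFB with a reused IV, both messages share the same keystream S_i, so C_i ⊕ C'_i = P_i ⊕ P'_i and thus P'_i = P_i ⊕ C_i ⊕ C'_i.
P'1: 0b10110111 ⊕ 0b11011101 ⊕ 0b11001110 = 0b10100100.
P'2: 0b11100011 ⊕ 0b00000111 ⊕ 0b01001100 = 0b10101000.
P'3: 0b00111011 ⊕ 0b11100101 ⊕ 0b11000000 = 0b00011110.

P'1 = 0b10100100, P'2 = 0b10101000, P'3 = 0b00011110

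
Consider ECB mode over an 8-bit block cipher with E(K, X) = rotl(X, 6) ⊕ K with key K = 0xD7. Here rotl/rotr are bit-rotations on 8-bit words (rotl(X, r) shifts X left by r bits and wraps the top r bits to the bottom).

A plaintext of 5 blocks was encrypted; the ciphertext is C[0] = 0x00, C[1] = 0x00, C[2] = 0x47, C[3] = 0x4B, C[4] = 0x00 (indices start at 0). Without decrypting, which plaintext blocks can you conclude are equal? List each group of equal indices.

ECB encrypts each block independently with the same key, so equal ciphertext blocks imply equal plaintext blocks.
C[0] = C[1] = C[4] = 0x00, so P[0] = P[1] = P[4].

P[0] = P[1] = P[4]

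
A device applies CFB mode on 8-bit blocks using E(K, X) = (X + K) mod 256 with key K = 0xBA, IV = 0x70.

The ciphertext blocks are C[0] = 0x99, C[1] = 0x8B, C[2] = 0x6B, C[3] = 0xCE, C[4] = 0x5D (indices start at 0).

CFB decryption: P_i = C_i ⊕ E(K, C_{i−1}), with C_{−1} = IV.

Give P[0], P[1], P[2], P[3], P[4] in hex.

P[0]: E(K, 0x70) = 0x2A; 0x99 ⊕ 0x2A = 0xB3.
P[1]: E(K, 0x99) = 0x53; 0x8B ⊕ 0x53 = 0xD8.
P[2]: E(K, 0x8B) = 0x45; 0x6B ⊕ 0x45 = 0x2E.
P[3]: E(K, 0x6B) = 0x25; 0xCE ⊕ 0x25 = 0xEB.
P[4]: E(K, 0xCE) = 0x88; 0x5D ⊕ 0x88 = 0xD5.

P[0] = 0xB3, P[1] = 0xD8, P[2] = 0x2E, P[3] = 0xEB, P[4] = 0xD5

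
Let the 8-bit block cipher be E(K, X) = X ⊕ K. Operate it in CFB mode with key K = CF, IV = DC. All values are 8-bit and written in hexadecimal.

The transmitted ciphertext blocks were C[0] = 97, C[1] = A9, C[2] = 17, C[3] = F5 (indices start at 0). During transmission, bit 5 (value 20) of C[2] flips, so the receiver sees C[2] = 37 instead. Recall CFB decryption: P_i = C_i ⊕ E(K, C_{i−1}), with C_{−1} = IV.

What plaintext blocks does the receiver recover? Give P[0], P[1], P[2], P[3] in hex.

Only C[2] changed, to 37. In CFB, a change in C_i flips the same bit in P_i and garbles P_{i+1}. Decrypting the received ciphertext:
P[0]: E(K, DC) = 13; 97 ⊕ 13 = 84.
P[1]: E(K, 97) = 58; A9 ⊕ 58 = F1.
P[2]: E(K, A9) = 66; 37 ⊕ 66 = 51.
P[3]: E(K, 37) = F8; F5 ⊕ F8 = 0D.
Blocks that differ from the original plaintext: P[2], P[3].

P[0] = 84, P[1] = F1, P[2] = 51, P[3] = 0D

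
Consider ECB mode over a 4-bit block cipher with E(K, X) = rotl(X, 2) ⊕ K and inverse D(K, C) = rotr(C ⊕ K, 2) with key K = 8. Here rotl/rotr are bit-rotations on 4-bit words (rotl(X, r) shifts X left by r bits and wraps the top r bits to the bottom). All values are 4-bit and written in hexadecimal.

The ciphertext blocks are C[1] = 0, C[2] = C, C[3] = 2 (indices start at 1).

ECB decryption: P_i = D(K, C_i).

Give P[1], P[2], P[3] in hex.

P[1]: D(K, 0) = 2.
P[2]: D(K, C) = 1.
P[3]: D(K, 2) = A.

P[1] = 2, P[2] = 1, P[3] = A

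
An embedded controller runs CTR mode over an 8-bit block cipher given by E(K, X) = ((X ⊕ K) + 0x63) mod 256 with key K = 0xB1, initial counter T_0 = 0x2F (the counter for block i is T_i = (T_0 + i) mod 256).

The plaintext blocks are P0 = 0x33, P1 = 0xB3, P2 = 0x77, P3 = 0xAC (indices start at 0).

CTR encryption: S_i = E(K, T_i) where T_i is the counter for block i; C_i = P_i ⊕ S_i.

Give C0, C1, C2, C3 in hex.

C0: T = 0x2F, S = E(K, T) = 0x01; 0x33 ⊕ 0x01 = 0x32.
C1: T = 0x30, S = E(K, T) = 0xE4; 0xB3 ⊕ 0xE4 = 0x57.
C2: T = 0x31, S = E(K, T) = 0xE3; 0x77 ⊕ 0xE3 = 0x94.
C3: T = 0x32, S = E(K, T) = 0xE6; 0xAC ⊕ 0xE6 = 0x4A.

C0 = 0x32, C1 = 0x57, C2 = 0x94, C3 = 0x4A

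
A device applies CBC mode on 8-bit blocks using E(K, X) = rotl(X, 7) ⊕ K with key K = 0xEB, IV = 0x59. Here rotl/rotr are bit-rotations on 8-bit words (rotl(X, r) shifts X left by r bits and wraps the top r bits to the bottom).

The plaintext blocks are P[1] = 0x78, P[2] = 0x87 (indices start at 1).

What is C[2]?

CBC encryption: C_i = E(K, P_i ⊕ C_{i−1}), with C_{0} = IV.
C[1]: P[1] ⊕ 0x59 = 0x21; E(K, 0x21) = 0x7B.
C[2]: P[2] ⊕ 0x7B = 0xFC; E(K, 0xFC) = 0x95.

C[2] = 0x95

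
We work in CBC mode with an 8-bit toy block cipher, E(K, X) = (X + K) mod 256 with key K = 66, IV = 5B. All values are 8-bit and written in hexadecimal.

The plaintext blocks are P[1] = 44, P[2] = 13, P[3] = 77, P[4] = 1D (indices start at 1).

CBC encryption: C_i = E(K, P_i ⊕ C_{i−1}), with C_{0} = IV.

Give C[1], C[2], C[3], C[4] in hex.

C[1]: P[1] ⊕ 5B = 1F; E(K, 1F) = 85.
C[2]: P[2] ⊕ 85 = 96; E(K, 96) = FC.
C[3]: P[3] ⊕ FC = 8B; E(K, 8B) = F1.
C[4]: P[4] ⊕ F1 = EC; E(K, EC) = 52.

C[1] = 85, C[2] = FC, C[3] = F1, C[4] = 52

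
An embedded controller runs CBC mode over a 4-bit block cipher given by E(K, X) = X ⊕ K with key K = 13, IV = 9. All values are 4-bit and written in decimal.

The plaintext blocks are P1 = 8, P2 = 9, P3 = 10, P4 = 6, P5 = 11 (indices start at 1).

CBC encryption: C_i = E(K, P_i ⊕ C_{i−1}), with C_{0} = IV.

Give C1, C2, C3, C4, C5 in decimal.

C1: P1 ⊕ 9 = 1; E(K, 1) = 12.
C2: P2 ⊕ 12 = 5; E(K, 5) = 8.
C3: P3 ⊕ 8 = 2; E(K, 2) = 15.
C4: P4 ⊕ 15 = 9; E(K, 9) = 4.
C5: P5 ⊕ 4 = 15; E(K, 15) = 2.

C1 = 12, C2 = 8, C3 = 15, C4 = 4, C5 = 2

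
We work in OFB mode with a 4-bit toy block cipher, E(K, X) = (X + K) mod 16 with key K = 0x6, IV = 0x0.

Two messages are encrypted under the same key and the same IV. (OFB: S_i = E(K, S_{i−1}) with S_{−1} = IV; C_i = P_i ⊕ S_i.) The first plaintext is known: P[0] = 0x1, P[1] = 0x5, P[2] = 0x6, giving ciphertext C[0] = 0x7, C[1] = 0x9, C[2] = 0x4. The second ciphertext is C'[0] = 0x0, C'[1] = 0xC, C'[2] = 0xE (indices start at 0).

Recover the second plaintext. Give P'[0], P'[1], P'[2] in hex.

P'[0] = 0x6, P'[1] = 0x0, P'[2] = 0xC

In OFB with a reused IV, both messages share the same keystream S_i, so C_i ⊕ C'_i = P_i ⊕ P'_i and thus P'_i = P_i ⊕ C_i ⊕ C'_i.
P'[0]: 0x1 ⊕ 0x7 ⊕ 0x0 = 0x6.
P'[1]: 0x5 ⊕ 0x9 ⊕ 0xC = 0x0.
P'[2]: 0x6 ⊕ 0x4 ⊕ 0xE = 0xC.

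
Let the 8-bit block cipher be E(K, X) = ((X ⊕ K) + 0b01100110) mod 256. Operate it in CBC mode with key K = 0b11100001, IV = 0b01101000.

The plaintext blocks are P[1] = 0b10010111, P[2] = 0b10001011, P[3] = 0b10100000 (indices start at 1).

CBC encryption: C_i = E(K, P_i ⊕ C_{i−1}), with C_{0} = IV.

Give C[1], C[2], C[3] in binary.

C[1]: P[1] ⊕ 0b01101000 = 0b11111111; E(K, 0b11111111) = 0b10000100.
C[2]: P[2] ⊕ 0b10000100 = 0b00001111; E(K, 0b00001111) = 0b01010100.
C[3]: P[3] ⊕ 0b01010100 = 0b11110100; E(K, 0b11110100) = 0b01111011.

C[1] = 0b10000100, C[2] = 0b01010100, C[3] = 0b01111011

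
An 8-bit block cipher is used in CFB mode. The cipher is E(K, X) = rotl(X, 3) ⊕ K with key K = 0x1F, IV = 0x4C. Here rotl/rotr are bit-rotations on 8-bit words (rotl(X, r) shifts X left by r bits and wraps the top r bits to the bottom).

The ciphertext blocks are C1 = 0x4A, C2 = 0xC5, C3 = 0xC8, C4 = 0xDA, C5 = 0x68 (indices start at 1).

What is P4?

CFB decryption: P_i = C_i ⊕ E(K, C_{i−1}), with C_{0} = IV.
P4: E(K, 0xC8) = 0x59; 0xDA ⊕ 0x59 = 0x83.

P4 = 0x83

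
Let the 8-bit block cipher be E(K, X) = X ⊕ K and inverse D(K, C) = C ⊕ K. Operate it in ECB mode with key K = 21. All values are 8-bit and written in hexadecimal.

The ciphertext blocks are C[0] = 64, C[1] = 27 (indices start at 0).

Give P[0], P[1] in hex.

ECB decryption: P_i = D(K, C_i).
P[0]: D(K, 64) = 45.
P[1]: D(K, 27) = 06.

P[0] = 45, P[1] = 06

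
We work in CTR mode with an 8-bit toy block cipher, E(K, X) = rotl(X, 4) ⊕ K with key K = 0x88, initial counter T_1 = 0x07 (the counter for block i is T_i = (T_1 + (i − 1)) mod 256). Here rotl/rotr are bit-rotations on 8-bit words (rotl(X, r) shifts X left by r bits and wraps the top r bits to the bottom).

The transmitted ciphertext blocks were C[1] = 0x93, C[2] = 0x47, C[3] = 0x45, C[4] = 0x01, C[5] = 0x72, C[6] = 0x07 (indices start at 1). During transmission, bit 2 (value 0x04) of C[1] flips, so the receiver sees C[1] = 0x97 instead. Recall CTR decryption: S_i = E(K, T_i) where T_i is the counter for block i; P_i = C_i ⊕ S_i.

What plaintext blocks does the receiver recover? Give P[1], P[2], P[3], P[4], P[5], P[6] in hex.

Only C[1] changed, to 0x97. In CTR, a change in C_i flips the same bit in P_i only; the keystream is unaffected. Decrypting the received ciphertext:
P[1]: T = 0x07, S = E(K, T) = 0xF8; 0x97 ⊕ 0xF8 = 0x6F.
P[2]: T = 0x08, S = E(K, T) = 0x08; 0x47 ⊕ 0x08 = 0x4F.
P[3]: T = 0x09, S = E(K, T) = 0x18; 0x45 ⊕ 0x18 = 0x5D.
P[4]: T = 0x0A, S = E(K, T) = 0x28; 0x01 ⊕ 0x28 = 0x29.
P[5]: T = 0x0B, S = E(K, T) = 0x38; 0x72 ⊕ 0x38 = 0x4A.
P[6]: T = 0x0C, S = E(K, T) = 0x48; 0x07 ⊕ 0x48 = 0x4F.
Blocks that differ from the original plaintext: P[1].

P[1] = 0x6F, P[2] = 0x4F, P[3] = 0x5D, P[4] = 0x29, P[5] = 0x4A, P[6] = 0x4F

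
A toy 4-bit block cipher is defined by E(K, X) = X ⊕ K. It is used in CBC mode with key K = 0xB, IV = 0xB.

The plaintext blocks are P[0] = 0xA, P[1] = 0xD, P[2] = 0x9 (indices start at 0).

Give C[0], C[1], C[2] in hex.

C[0] = 0xA, C[1] = 0xC, C[2] = 0xE

CBC encryption: C_i = E(K, P_i ⊕ C_{i−1}), with C_{−1} = IV.
C[0]: P[0] ⊕ 0xB = 0x1; E(K, 0x1) = 0xA.
C[1]: P[1] ⊕ 0xA = 0x7; E(K, 0x7) = 0xC.
C[2]: P[2] ⊕ 0xC = 0x5; E(K, 0x5) = 0xE.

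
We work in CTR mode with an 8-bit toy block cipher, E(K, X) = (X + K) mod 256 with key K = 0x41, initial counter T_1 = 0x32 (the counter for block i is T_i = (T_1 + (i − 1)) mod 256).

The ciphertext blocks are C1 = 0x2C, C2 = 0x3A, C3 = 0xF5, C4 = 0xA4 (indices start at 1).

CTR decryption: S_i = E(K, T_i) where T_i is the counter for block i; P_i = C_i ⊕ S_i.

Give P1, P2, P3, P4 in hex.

P1 = 0x5F, P2 = 0x4E, P3 = 0x80, P4 = 0xD2

P1: T = 0x32, S = E(K, T) = 0x73; 0x2C ⊕ 0x73 = 0x5F.
P2: T = 0x33, S = E(K, T) = 0x74; 0x3A ⊕ 0x74 = 0x4E.
P3: T = 0x34, S = E(K, T) = 0x75; 0xF5 ⊕ 0x75 = 0x80.
P4: T = 0x35, S = E(K, T) = 0x76; 0xA4 ⊕ 0x76 = 0xD2.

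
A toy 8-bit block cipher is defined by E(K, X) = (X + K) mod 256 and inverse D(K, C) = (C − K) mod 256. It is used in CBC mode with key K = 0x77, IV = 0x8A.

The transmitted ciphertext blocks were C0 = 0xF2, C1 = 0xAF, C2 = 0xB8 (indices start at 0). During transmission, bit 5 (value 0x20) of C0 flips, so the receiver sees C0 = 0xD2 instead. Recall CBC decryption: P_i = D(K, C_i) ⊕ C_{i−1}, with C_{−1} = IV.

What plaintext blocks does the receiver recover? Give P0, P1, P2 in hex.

Only C0 changed, to 0xD2. In CBC, a change in C_i garbles P_i and flips the same bit in P_{i+1}. Decrypting the received ciphertext:
P0: D(K, 0xD2) = 0x5B; 0x5B ⊕ 0x8A = 0xD1.
P1: D(K, 0xAF) = 0x38; 0x38 ⊕ 0xD2 = 0xEA.
P2: D(K, 0xB8) = 0x41; 0x41 ⊕ 0xAF = 0xEE.
Blocks that differ from the original plaintext: P0, P1.

P0 = 0xD1, P1 = 0xEA, P2 = 0xEE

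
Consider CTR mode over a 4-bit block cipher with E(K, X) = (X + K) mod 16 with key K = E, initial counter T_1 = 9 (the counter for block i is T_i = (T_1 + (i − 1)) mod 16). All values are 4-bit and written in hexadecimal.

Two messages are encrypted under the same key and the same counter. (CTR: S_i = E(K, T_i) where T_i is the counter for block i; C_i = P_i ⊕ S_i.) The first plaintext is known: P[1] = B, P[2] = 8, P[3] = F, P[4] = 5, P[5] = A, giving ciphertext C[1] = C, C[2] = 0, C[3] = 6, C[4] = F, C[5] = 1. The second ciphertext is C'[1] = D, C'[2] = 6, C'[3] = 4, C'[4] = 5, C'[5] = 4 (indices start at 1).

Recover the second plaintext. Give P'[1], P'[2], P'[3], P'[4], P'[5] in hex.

P'[1] = A, P'[2] = E, P'[3] = D, P'[4] = F, P'[5] = F

In CTR with a reused counter, both messages share the same keystream S_i, so C_i ⊕ C'_i = P_i ⊕ P'_i and thus P'_i = P_i ⊕ C_i ⊕ C'_i.
P'[1]: B ⊕ C ⊕ D = A.
P'[2]: 8 ⊕ 0 ⊕ 6 = E.
P'[3]: F ⊕ 6 ⊕ 4 = D.
P'[4]: 5 ⊕ F ⊕ 5 = F.
P'[5]: A ⊕ 1 ⊕ 4 = F.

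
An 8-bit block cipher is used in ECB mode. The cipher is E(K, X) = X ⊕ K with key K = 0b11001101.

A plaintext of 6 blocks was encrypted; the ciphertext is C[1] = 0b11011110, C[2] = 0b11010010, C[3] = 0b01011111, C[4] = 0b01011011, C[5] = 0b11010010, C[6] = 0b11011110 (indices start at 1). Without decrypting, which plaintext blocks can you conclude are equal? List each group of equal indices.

ECB encrypts each block independently with the same key, so equal ciphertext blocks imply equal plaintext blocks.
C[1] = C[6] = 0b11011110, so P[1] = P[6].
C[2] = C[5] = 0b11010010, so P[2] = P[5].

P[1] = P[6]; P[2] = P[5]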